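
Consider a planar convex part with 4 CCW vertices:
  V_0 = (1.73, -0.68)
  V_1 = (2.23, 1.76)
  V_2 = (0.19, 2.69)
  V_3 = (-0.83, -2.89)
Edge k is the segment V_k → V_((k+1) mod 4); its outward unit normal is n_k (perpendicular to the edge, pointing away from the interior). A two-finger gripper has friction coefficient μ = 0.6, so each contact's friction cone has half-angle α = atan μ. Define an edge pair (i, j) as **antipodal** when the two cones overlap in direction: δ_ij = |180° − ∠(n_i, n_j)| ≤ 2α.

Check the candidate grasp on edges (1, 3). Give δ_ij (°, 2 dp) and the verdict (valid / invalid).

δ = 65.31°, invalid

α = atan 0.6 = 30.96°;  2α = 61.93°
edge 1: e_1 = (-2.04, +0.93);  n_1 = (+0.4148, +0.9099)
edge 3: e_3 = (+2.56, +2.21);  n_3 = (+0.6535, -0.7570)
∠(n_1, n_3) = 114.69°
δ = |180° − 114.69°| = 65.31°
65.31° > 2α = 61.93°  →  invalid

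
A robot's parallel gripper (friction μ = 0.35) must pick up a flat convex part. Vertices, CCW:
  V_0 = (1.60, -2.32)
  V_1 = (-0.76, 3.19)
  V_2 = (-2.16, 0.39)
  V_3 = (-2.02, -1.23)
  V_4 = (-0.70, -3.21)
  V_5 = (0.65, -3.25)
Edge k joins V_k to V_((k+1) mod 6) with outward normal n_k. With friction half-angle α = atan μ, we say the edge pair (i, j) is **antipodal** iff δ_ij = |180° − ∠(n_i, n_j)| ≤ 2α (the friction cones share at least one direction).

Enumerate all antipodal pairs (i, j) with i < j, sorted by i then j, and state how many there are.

count = 3; pairs: (0,2), (0,3), (1,5)

α = atan 0.35 = 19.29°;  2α = 38.58°
n_0 = (+0.9192, +0.3937)
n_1 = (-0.8944, +0.4472)
n_2 = (-0.9963, -0.0861)
n_3 = (-0.8321, -0.5547)
n_4 = (-0.0296, -0.9996)
n_5 = (+0.6995, -0.7146)
  (0,1): δ = 49.75°  ·
  (0,2): δ = 18.25°  ✓
  (0,3): δ = 10.50°  ✓
  (0,4): δ = 65.12°  ·
  (0,5): δ = 111.20°  ·
  (1,2): δ = 148.50°  ·
  (1,3): δ = 119.74°  ·
  (1,4): δ = 65.13°  ·
  (1,5): δ = 19.04°  ✓
  (2,3): δ = 151.25°  ·
  (2,4): δ = 96.64°  ·
  (2,5): δ = 50.55°  ·
  (3,4): δ = 125.39°  ·
  (3,5): δ = 79.30°  ·
  (4,5): δ = 133.91°  ·
antipodal pairs: 3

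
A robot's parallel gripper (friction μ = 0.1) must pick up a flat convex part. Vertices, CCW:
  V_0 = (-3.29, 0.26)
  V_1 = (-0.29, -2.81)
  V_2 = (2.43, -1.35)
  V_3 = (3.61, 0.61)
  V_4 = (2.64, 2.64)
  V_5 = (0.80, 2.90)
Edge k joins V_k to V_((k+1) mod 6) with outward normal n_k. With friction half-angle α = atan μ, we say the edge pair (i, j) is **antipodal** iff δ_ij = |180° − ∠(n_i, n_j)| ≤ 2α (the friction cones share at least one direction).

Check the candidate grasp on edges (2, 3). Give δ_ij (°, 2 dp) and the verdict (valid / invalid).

α = atan 0.1 = 5.71°;  2α = 11.42°
edge 2: e_2 = (+1.18, +1.96);  n_2 = (+0.8567, -0.5158)
edge 3: e_3 = (-0.97, +2.03);  n_3 = (+0.9023, +0.4311)
∠(n_2, n_3) = 56.59°
δ = |180° − 56.59°| = 123.41°
123.41° > 2α = 11.42°  →  invalid

δ = 123.41°, invalid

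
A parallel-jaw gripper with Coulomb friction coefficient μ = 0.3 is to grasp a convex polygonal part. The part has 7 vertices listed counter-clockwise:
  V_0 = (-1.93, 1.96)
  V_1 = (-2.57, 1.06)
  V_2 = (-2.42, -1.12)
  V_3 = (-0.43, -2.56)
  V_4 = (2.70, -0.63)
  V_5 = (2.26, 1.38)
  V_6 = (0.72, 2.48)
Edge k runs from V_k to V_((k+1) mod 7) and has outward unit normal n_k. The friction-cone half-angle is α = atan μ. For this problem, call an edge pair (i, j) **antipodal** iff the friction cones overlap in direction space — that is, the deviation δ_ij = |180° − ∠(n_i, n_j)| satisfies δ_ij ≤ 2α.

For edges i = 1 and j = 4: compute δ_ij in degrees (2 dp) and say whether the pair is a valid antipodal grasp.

δ = 8.41°, valid

α = atan 0.3 = 16.70°;  2α = 33.40°
edge 1: e_1 = (+0.15, -2.18);  n_1 = (-0.9976, -0.0686)
edge 4: e_4 = (-0.44, +2.01);  n_4 = (+0.9769, +0.2138)
∠(n_1, n_4) = 171.59°
δ = |180° − 171.59°| = 8.41°
8.41° ≤ 2α = 33.40°  →  valid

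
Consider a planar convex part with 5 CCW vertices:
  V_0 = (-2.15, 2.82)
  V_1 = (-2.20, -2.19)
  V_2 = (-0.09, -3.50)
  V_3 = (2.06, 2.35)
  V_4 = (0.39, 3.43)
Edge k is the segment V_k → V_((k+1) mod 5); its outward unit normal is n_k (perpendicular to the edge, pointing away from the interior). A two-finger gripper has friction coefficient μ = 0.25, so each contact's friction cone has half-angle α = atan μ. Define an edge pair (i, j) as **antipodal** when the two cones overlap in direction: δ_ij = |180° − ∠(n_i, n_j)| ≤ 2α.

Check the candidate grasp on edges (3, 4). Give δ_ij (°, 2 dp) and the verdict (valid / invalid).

δ = 133.60°, invalid

α = atan 0.25 = 14.04°;  2α = 28.07°
edge 3: e_3 = (-1.67, +1.08);  n_3 = (+0.5430, +0.8397)
edge 4: e_4 = (-2.54, -0.61);  n_4 = (-0.2335, +0.9724)
∠(n_3, n_4) = 46.40°
δ = |180° − 46.40°| = 133.60°
133.60° > 2α = 28.07°  →  invalid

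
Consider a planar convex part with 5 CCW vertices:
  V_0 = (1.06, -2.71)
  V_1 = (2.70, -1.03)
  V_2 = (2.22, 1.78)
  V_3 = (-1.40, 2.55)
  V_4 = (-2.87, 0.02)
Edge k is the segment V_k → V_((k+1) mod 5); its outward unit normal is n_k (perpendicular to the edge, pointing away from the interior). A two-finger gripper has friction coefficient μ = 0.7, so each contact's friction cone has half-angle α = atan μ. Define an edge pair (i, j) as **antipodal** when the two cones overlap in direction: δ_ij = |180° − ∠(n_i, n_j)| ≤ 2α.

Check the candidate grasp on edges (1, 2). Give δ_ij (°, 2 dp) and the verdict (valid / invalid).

δ = 111.70°, invalid

α = atan 0.7 = 34.99°;  2α = 69.98°
edge 1: e_1 = (-0.48, +2.81);  n_1 = (+0.9857, +0.1684)
edge 2: e_2 = (-3.62, +0.77);  n_2 = (+0.2081, +0.9781)
∠(n_1, n_2) = 68.30°
δ = |180° − 68.30°| = 111.70°
111.70° > 2α = 69.98°  →  invalid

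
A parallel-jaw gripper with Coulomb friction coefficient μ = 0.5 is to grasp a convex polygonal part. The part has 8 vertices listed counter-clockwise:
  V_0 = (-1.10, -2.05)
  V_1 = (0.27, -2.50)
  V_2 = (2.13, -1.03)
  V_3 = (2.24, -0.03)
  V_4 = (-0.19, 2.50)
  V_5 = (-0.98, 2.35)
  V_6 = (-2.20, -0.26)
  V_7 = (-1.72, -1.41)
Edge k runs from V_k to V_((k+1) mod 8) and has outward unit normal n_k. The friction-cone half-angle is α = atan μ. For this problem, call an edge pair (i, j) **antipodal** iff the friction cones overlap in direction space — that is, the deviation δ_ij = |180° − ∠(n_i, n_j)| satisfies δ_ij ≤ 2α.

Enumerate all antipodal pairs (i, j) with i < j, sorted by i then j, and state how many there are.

α = atan 0.5 = 26.57°;  2α = 53.13°
n_0 = (-0.3121, -0.9501)
n_1 = (+0.6201, -0.7846)
n_2 = (+0.9940, -0.1093)
n_3 = (+0.7212, +0.6927)
n_4 = (-0.1865, +0.9824)
n_5 = (-0.9059, +0.4235)
n_6 = (-0.9228, -0.3852)
n_7 = (-0.7182, -0.6958)
  (0,1): δ = 123.50°  ·
  (0,2): δ = 78.09°  ·
  (0,3): δ = 27.97°  ✓
  (0,4): δ = 28.93°  ✓
  (0,5): δ = 83.13°  ·
  (0,6): δ = 130.84°  ·
  (0,7): δ = 152.27°  ·
  (1,2): δ = 134.60°  ·
  (1,3): δ = 84.48°  ·
  (1,4): δ = 27.57°  ✓
  (1,5): δ = 26.63°  ✓
  (1,6): δ = 74.34°  ·
  (1,7): δ = 95.77°  ·
  (2,3): δ = 129.88°  ·
  (2,4): δ = 72.97°  ·
  (2,5): δ = 18.78°  ✓
  (2,6): δ = 28.93°  ✓
  (2,7): δ = 50.37°  ✓
  (3,4): δ = 123.09°  ·
  (3,5): δ = 68.90°  ·
  (3,6): δ = 21.19°  ✓
  (3,7): δ = 0.25°  ✓
  (4,5): δ = 125.80°  ·
  (4,6): δ = 78.10°  ·
  (4,7): δ = 56.66°  ·
  (5,6): δ = 132.29°  ·
  (5,7): δ = 110.86°  ·
  (6,7): δ = 158.56°  ·
antipodal pairs: 9

count = 9; pairs: (0,3), (0,4), (1,4), (1,5), (2,5), (2,6), (2,7), (3,6), (3,7)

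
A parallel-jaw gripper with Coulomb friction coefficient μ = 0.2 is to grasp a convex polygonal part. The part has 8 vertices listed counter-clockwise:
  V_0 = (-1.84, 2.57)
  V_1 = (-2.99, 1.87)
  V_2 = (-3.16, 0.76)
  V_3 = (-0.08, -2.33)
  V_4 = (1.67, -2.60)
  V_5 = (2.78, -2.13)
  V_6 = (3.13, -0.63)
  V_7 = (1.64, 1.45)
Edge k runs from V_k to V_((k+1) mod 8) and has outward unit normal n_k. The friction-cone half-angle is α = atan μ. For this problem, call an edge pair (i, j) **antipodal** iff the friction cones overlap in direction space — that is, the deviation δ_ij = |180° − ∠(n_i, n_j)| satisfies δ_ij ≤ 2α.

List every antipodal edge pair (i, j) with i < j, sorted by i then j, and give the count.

α = atan 0.2 = 11.31°;  2α = 22.62°
n_0 = (-0.5199, +0.8542)
n_1 = (-0.9885, +0.1514)
n_2 = (-0.7083, -0.7060)
n_3 = (-0.1525, -0.9883)
n_4 = (+0.3899, -0.9209)
n_5 = (+0.9738, -0.2272)
n_6 = (+0.8129, +0.5823)
n_7 = (+0.3064, +0.9519)
  (0,1): δ = 130.04°  ·
  (0,2): δ = 76.42°  ·
  (0,3): δ = 40.10°  ·
  (0,4): δ = 8.38°  ✓
  (0,5): δ = 45.54°  ·
  (0,6): δ = 94.29°  ·
  (0,7): δ = 130.83°  ·
  (1,2): δ = 126.39°  ·
  (1,3): δ = 90.06°  ·
  (1,4): δ = 58.34°  ·
  (1,5): δ = 4.43°  ✓
  (1,6): δ = 44.32°  ·
  (1,7): δ = 80.87°  ·
  (2,3): δ = 143.68°  ·
  (2,4): δ = 111.96°  ·
  (2,5): δ = 58.04°  ·
  (2,6): δ = 9.29°  ✓
  (2,7): δ = 27.25°  ·
  (3,4): δ = 148.28°  ·
  (3,5): δ = 94.36°  ·
  (3,6): δ = 45.61°  ·
  (3,7): δ = 9.07°  ✓
  (4,5): δ = 126.08°  ·
  (4,6): δ = 77.33°  ·
  (4,7): δ = 40.79°  ·
  (5,6): δ = 131.25°  ·
  (5,7): δ = 94.71°  ·
  (6,7): δ = 143.46°  ·
antipodal pairs: 4

count = 4; pairs: (0,4), (1,5), (2,6), (3,7)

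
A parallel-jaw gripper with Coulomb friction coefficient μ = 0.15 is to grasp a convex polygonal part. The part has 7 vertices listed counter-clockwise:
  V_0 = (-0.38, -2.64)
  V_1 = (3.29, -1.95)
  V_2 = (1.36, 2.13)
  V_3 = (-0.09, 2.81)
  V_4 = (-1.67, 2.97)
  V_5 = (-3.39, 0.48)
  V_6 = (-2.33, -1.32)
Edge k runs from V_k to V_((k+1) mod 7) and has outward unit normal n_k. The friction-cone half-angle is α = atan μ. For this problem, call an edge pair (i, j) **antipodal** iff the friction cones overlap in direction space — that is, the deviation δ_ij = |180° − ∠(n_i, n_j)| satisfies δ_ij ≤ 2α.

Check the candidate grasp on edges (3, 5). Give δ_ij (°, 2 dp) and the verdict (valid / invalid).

δ = 53.72°, invalid

α = atan 0.15 = 8.53°;  2α = 17.06°
edge 3: e_3 = (-1.58, +0.16);  n_3 = (+0.1008, +0.9949)
edge 5: e_5 = (+1.06, -1.80);  n_5 = (-0.8617, -0.5074)
∠(n_3, n_5) = 126.28°
δ = |180° − 126.28°| = 53.72°
53.72° > 2α = 17.06°  →  invalid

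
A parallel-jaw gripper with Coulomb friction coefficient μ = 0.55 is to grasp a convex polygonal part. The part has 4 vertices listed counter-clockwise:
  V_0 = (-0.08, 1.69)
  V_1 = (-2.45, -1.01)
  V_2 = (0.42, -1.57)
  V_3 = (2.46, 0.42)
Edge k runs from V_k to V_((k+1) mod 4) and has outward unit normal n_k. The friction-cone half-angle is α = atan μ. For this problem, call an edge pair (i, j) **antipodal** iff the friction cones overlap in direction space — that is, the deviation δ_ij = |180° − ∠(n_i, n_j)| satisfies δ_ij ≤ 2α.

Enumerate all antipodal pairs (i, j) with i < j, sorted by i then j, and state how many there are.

count = 2; pairs: (0,2), (1,3)

α = atan 0.55 = 28.81°;  2α = 57.62°
n_0 = (-0.7515, +0.6597)
n_1 = (-0.1915, -0.9815)
n_2 = (+0.6983, -0.7158)
n_3 = (+0.4472, +0.8944)
  (0,1): δ = 59.76°  ·
  (0,2): δ = 4.43°  ✓
  (0,3): δ = 104.71°  ·
  (1,2): δ = 124.67°  ·
  (1,3): δ = 15.52°  ✓
  (2,3): δ = 70.85°  ·
antipodal pairs: 2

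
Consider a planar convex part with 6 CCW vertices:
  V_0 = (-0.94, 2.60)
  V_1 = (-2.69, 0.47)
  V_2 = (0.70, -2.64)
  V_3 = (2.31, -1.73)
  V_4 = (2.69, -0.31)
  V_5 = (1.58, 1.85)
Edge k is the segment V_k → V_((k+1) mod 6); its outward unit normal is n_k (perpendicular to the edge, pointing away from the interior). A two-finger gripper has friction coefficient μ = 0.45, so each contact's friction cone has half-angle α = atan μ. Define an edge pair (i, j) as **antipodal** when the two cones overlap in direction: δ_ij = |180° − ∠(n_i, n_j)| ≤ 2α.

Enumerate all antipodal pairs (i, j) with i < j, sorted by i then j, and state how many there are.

α = atan 0.45 = 24.23°;  2α = 48.46°
n_0 = (-0.7727, +0.6348)
n_1 = (-0.6760, -0.7369)
n_2 = (+0.4921, -0.8706)
n_3 = (+0.9660, -0.2585)
n_4 = (+0.8894, +0.4571)
n_5 = (+0.2853, +0.9585)
  (0,1): δ = 93.13°  ·
  (0,2): δ = 21.12°  ✓
  (0,3): δ = 24.42°  ✓
  (0,4): δ = 66.60°  ·
  (0,5): δ = 112.83°  ·
  (1,2): δ = 107.99°  ·
  (1,3): δ = 62.45°  ·
  (1,4): δ = 20.27°  ✓
  (1,5): δ = 25.96°  ✓
  (2,3): δ = 134.46°  ·
  (2,4): δ = 92.28°  ·
  (2,5): δ = 46.05°  ✓
  (3,4): δ = 137.82°  ·
  (3,5): δ = 91.59°  ·
  (4,5): δ = 133.77°  ·
antipodal pairs: 5

count = 5; pairs: (0,2), (0,3), (1,4), (1,5), (2,5)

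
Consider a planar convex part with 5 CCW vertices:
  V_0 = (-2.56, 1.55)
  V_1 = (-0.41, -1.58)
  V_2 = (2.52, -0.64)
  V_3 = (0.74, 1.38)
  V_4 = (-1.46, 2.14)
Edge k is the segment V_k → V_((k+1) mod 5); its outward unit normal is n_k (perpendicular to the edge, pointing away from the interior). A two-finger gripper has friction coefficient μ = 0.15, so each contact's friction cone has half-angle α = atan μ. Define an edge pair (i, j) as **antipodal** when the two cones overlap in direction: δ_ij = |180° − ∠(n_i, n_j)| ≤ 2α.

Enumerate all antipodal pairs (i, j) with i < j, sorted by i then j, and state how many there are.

count = 2; pairs: (0,2), (1,4)

α = atan 0.15 = 8.53°;  2α = 17.06°
n_0 = (-0.8243, -0.5662)
n_1 = (+0.3055, -0.9522)
n_2 = (+0.7503, +0.6611)
n_3 = (+0.3265, +0.9452)
n_4 = (-0.4727, +0.8812)
  (0,1): δ = 106.70°  ·
  (0,2): δ = 6.90°  ✓
  (0,3): δ = 36.46°  ·
  (0,4): δ = 83.72°  ·
  (1,2): δ = 66.40°  ·
  (1,3): δ = 36.84°  ·
  (1,4): δ = 10.42°  ✓
  (2,3): δ = 150.44°  ·
  (2,4): δ = 103.18°  ·
  (3,4): δ = 132.73°  ·
antipodal pairs: 2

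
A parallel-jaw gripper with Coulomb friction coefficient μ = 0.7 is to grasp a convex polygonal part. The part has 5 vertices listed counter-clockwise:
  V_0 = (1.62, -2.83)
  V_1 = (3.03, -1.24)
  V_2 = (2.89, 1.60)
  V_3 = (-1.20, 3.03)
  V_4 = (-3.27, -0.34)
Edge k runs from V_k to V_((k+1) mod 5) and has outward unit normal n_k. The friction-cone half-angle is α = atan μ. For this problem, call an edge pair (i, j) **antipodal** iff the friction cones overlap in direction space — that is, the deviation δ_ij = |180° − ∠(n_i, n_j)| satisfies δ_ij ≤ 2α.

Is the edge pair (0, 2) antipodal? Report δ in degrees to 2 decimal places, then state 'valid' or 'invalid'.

α = atan 0.7 = 34.99°;  2α = 69.98°
edge 0: e_0 = (+1.41, +1.59);  n_0 = (+0.7482, -0.6635)
edge 2: e_2 = (-4.09, +1.43);  n_2 = (+0.3300, +0.9440)
∠(n_0, n_2) = 112.30°
δ = |180° − 112.30°| = 67.70°
67.70° ≤ 2α = 69.98°  →  valid

δ = 67.70°, valid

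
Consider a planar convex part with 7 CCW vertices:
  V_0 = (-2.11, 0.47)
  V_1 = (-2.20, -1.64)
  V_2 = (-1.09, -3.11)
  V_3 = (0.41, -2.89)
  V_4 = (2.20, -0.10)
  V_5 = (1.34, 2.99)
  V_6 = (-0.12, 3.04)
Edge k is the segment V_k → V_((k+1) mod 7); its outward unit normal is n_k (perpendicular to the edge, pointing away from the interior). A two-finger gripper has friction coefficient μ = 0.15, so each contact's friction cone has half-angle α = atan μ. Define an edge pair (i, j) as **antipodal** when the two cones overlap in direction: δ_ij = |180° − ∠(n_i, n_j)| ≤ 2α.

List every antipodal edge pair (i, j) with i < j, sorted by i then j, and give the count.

count = 2; pairs: (2,5), (3,6)

α = atan 0.15 = 8.53°;  2α = 17.06°
n_0 = (-0.9991, +0.0426)
n_1 = (-0.7980, -0.6026)
n_2 = (+0.1451, -0.9894)
n_3 = (+0.8417, -0.5400)
n_4 = (+0.9634, +0.2681)
n_5 = (+0.0342, +0.9994)
n_6 = (-0.7907, +0.6122)
  (0,1): δ = 140.50°  ·
  (0,2): δ = 79.21°  ·
  (0,3): δ = 30.24°  ·
  (0,4): δ = 18.00°  ·
  (0,5): δ = 90.48°  ·
  (0,6): δ = 144.69°  ·
  (1,2): δ = 118.71°  ·
  (1,3): δ = 69.74°  ·
  (1,4): δ = 21.50°  ·
  (1,5): δ = 50.98°  ·
  (1,6): δ = 105.19°  ·
  (2,3): δ = 131.03°  ·
  (2,4): δ = 82.79°  ·
  (2,5): δ = 10.31°  ✓
  (2,6): δ = 43.90°  ·
  (3,4): δ = 131.76°  ·
  (3,5): δ = 59.28°  ·
  (3,6): δ = 5.07°  ✓
  (4,5): δ = 107.51°  ·
  (4,6): δ = 53.30°  ·
  (5,6): δ = 125.79°  ·
antipodal pairs: 2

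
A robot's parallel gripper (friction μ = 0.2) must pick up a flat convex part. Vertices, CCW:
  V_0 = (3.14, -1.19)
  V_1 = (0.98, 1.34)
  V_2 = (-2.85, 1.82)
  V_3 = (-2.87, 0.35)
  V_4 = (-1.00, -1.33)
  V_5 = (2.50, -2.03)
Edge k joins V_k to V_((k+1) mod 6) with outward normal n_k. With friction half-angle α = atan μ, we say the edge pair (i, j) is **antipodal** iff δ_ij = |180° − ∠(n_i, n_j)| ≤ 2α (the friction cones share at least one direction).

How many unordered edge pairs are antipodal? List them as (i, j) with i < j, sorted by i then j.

α = atan 0.2 = 11.31°;  2α = 22.62°
n_0 = (+0.7605, +0.6493)
n_1 = (+0.1244, +0.9922)
n_2 = (-0.9999, +0.0136)
n_3 = (-0.6683, -0.7439)
n_4 = (-0.1961, -0.9806)
n_5 = (+0.7954, -0.6060)
  (0,1): δ = 137.63°  ·
  (0,2): δ = 41.27°  ·
  (0,3): δ = 7.57°  ✓
  (0,4): δ = 38.20°  ·
  (0,5): δ = 102.21°  ·
  (1,2): δ = 83.64°  ·
  (1,3): δ = 34.79°  ·
  (1,4): δ = 4.17°  ✓
  (1,5): δ = 59.84°  ·
  (2,3): δ = 131.16°  ·
  (2,4): δ = 100.53°  ·
  (2,5): δ = 36.52°  ·
  (3,4): δ = 149.37°  ·
  (3,5): δ = 85.37°  ·
  (4,5): δ = 115.99°  ·
antipodal pairs: 2

count = 2; pairs: (0,3), (1,4)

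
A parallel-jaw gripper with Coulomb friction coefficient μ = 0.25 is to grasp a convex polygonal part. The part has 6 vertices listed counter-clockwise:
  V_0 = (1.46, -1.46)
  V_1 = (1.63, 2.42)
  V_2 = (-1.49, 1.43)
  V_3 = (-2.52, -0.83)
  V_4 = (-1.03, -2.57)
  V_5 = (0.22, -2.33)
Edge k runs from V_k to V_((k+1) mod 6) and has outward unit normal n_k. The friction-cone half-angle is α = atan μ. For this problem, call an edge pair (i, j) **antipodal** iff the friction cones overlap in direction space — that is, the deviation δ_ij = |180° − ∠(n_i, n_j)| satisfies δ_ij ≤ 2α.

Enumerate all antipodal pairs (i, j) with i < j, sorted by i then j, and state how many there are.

α = atan 0.25 = 14.04°;  2α = 28.07°
n_0 = (+0.9990, -0.0438)
n_1 = (-0.3024, +0.9532)
n_2 = (-0.9100, +0.4147)
n_3 = (-0.7596, -0.6504)
n_4 = (+0.1886, -0.9821)
n_5 = (+0.5743, -0.8186)
  (0,1): δ = 69.89°  ·
  (0,2): δ = 21.99°  ✓
  (0,3): δ = 43.08°  ·
  (0,4): δ = 103.38°  ·
  (0,5): δ = 127.56°  ·
  (1,2): δ = 132.11°  ·
  (1,3): δ = 67.03°  ·
  (1,4): δ = 6.74°  ✓
  (1,5): δ = 17.45°  ✓
  (2,3): δ = 114.92°  ·
  (2,4): δ = 54.63°  ·
  (2,5): δ = 30.44°  ·
  (3,4): δ = 119.71°  ·
  (3,5): δ = 95.52°  ·
  (4,5): δ = 155.81°  ·
antipodal pairs: 3

count = 3; pairs: (0,2), (1,4), (1,5)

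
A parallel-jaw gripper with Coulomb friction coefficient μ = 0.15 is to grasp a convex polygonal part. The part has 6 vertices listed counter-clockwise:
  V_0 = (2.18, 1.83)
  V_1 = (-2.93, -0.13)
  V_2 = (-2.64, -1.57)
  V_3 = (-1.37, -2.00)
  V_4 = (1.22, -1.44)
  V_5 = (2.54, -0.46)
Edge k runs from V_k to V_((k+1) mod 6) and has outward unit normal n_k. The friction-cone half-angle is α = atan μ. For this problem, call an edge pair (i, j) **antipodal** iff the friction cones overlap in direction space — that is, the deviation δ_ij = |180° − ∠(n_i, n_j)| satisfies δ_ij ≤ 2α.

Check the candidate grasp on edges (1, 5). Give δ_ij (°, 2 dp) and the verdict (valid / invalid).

α = atan 0.15 = 8.53°;  2α = 17.06°
edge 1: e_1 = (+0.29, -1.44);  n_1 = (-0.9803, -0.1974)
edge 5: e_5 = (-0.36, +2.29);  n_5 = (+0.9879, +0.1553)
∠(n_1, n_5) = 177.55°
δ = |180° − 177.55°| = 2.45°
2.45° ≤ 2α = 17.06°  →  valid

δ = 2.45°, valid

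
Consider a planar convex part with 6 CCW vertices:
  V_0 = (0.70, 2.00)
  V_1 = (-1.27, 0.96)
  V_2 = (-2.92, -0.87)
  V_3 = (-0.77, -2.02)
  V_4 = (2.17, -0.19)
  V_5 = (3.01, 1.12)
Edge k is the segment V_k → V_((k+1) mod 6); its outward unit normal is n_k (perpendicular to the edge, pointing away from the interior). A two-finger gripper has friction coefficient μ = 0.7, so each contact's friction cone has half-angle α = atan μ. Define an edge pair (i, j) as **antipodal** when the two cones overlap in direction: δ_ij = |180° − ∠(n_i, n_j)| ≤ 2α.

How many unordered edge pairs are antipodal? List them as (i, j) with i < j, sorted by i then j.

α = atan 0.7 = 34.99°;  2α = 69.98°
n_0 = (-0.4669, +0.8843)
n_1 = (-0.7427, +0.6696)
n_2 = (-0.4717, -0.8818)
n_3 = (+0.5284, -0.8490)
n_4 = (+0.8418, -0.5398)
n_5 = (+0.3560, +0.9345)
  (0,1): δ = 159.87°  ·
  (0,2): δ = 55.97°  ✓
  (0,3): δ = 4.07°  ✓
  (0,4): δ = 29.50°  ✓
  (0,5): δ = 131.32°  ·
  (1,2): δ = 76.10°  ·
  (1,3): δ = 16.06°  ✓
  (1,4): δ = 9.37°  ✓
  (1,5): δ = 111.18°  ·
  (2,3): δ = 119.96°  ·
  (2,4): δ = 94.53°  ·
  (2,5): δ = 7.29°  ✓
  (3,4): δ = 154.57°  ·
  (3,5): δ = 52.75°  ✓
  (4,5): δ = 78.19°  ·
antipodal pairs: 7

count = 7; pairs: (0,2), (0,3), (0,4), (1,3), (1,4), (2,5), (3,5)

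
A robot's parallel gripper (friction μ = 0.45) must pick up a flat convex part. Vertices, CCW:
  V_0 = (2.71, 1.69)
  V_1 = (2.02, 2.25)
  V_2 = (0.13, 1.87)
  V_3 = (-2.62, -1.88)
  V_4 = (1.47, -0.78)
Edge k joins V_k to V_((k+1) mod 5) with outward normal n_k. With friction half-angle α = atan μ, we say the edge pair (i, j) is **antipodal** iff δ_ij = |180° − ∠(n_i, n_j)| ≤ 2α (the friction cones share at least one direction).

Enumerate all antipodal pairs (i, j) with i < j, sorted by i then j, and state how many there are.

count = 3; pairs: (1,3), (2,3), (2,4)

α = atan 0.45 = 24.23°;  2α = 48.46°
n_0 = (+0.6302, +0.7765)
n_1 = (-0.1971, +0.9804)
n_2 = (-0.8064, +0.5914)
n_3 = (+0.2597, -0.9657)
n_4 = (+0.8937, -0.4487)
  (0,1): δ = 129.57°  ·
  (0,2): δ = 87.19°  ·
  (0,3): δ = 54.12°  ·
  (0,4): δ = 102.40°  ·
  (1,2): δ = 137.62°  ·
  (1,3): δ = 3.69°  ✓
  (1,4): δ = 51.97°  ·
  (2,3): δ = 38.69°  ✓
  (2,4): δ = 9.60°  ✓
  (3,4): δ = 131.71°  ·
antipodal pairs: 3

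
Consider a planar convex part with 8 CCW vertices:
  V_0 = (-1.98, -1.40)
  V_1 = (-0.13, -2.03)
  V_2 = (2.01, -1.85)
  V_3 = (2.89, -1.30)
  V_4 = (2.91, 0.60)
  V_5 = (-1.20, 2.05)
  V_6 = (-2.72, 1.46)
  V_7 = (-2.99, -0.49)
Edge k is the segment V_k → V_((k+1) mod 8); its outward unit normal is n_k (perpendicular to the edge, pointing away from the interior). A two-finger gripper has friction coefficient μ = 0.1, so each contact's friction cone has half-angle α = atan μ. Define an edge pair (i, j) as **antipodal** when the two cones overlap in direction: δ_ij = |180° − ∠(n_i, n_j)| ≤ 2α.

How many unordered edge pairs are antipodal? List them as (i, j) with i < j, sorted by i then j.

α = atan 0.1 = 5.71°;  2α = 11.42°
n_0 = (-0.3224, -0.9466)
n_1 = (+0.0838, -0.9965)
n_2 = (+0.5300, -0.8480)
n_3 = (+0.9999, -0.0105)
n_4 = (+0.3327, +0.9430)
n_5 = (-0.3619, +0.9322)
n_6 = (-0.9905, +0.1372)
n_7 = (-0.6694, -0.7429)
  (0,1): δ = 156.39°  ·
  (0,2): δ = 129.19°  ·
  (0,3): δ = 71.80°  ·
  (0,4): δ = 0.63°  ✓
  (0,5): δ = 40.02°  ·
  (0,6): δ = 100.92°  ·
  (0,7): δ = 156.79°  ·
  (1,2): δ = 152.80°  ·
  (1,3): δ = 95.41°  ·
  (1,4): δ = 24.24°  ·
  (1,5): δ = 16.41°  ·
  (1,6): δ = 77.31°  ·
  (1,7): δ = 133.17°  ·
  (2,3): δ = 122.61°  ·
  (2,4): δ = 51.44°  ·
  (2,5): δ = 10.79°  ✓
  (2,6): δ = 50.11°  ·
  (2,7): δ = 105.98°  ·
  (3,4): δ = 108.83°  ·
  (3,5): δ = 68.18°  ·
  (3,6): δ = 7.28°  ✓
  (3,7): δ = 48.58°  ·
  (4,5): δ = 139.35°  ·
  (4,6): δ = 78.45°  ·
  (4,7): δ = 22.59°  ·
  (5,6): δ = 119.10°  ·
  (5,7): δ = 63.23°  ·
  (6,7): δ = 124.14°  ·
antipodal pairs: 3

count = 3; pairs: (0,4), (2,5), (3,6)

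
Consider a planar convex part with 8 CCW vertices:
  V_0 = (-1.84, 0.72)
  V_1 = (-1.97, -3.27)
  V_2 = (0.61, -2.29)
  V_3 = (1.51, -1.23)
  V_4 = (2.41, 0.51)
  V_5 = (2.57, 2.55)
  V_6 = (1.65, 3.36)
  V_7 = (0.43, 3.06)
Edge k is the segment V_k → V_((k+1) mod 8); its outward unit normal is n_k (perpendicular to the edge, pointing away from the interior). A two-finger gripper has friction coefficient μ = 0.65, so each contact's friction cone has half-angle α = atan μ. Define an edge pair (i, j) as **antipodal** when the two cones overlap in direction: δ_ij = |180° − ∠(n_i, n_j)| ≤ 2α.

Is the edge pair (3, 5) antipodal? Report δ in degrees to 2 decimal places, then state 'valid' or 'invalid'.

α = atan 0.65 = 33.02°;  2α = 66.05°
edge 3: e_3 = (+0.90, +1.74);  n_3 = (+0.8882, -0.4594)
edge 5: e_5 = (-0.92, +0.81);  n_5 = (+0.6608, +0.7506)
∠(n_3, n_5) = 75.99°
δ = |180° − 75.99°| = 104.01°
104.01° > 2α = 66.05°  →  invalid

δ = 104.01°, invalid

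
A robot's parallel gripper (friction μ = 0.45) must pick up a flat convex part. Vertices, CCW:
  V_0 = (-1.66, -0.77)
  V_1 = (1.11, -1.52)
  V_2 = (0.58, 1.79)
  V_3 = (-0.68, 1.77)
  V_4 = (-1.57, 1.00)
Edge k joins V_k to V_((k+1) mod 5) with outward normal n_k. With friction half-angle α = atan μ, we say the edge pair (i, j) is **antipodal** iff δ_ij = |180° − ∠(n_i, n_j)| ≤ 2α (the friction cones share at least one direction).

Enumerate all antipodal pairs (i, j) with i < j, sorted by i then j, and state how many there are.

count = 2; pairs: (0,2), (1,4)

α = atan 0.45 = 24.23°;  2α = 48.46°
n_0 = (-0.2613, -0.9652)
n_1 = (+0.9874, +0.1581)
n_2 = (-0.0159, +0.9999)
n_3 = (-0.6543, +0.7562)
n_4 = (-0.9987, +0.0508)
  (0,1): δ = 65.75°  ·
  (0,2): δ = 16.06°  ✓
  (0,3): δ = 56.02°  ·
  (0,4): δ = 102.24°  ·
  (1,2): δ = 98.19°  ·
  (1,3): δ = 58.23°  ·
  (1,4): δ = 12.01°  ✓
  (2,3): δ = 140.04°  ·
  (2,4): δ = 93.82°  ·
  (3,4): δ = 133.78°  ·
antipodal pairs: 2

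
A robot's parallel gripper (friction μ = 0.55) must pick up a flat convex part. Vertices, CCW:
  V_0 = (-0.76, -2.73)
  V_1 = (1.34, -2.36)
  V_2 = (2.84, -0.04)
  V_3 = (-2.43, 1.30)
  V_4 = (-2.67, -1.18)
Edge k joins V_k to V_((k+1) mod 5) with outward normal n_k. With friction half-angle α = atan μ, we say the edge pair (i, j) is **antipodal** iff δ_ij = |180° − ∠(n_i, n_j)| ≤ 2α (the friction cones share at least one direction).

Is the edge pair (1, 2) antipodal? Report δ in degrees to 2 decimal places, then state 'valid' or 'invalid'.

δ = 71.38°, invalid

α = atan 0.55 = 28.81°;  2α = 57.62°
edge 1: e_1 = (+1.50, +2.32);  n_1 = (+0.8398, -0.5430)
edge 2: e_2 = (-5.27, +1.34);  n_2 = (+0.2464, +0.9692)
∠(n_1, n_2) = 108.62°
δ = |180° − 108.62°| = 71.38°
71.38° > 2α = 57.62°  →  invalid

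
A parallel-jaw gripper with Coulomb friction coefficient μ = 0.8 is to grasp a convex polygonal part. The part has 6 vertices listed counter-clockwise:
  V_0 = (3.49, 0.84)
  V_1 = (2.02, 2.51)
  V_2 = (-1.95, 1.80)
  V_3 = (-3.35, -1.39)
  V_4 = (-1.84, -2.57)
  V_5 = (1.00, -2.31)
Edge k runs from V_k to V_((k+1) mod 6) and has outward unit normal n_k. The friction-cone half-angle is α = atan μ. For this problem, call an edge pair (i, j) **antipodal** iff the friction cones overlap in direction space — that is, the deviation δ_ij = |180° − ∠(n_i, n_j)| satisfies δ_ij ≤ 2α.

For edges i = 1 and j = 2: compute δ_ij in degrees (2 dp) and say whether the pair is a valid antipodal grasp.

δ = 123.83°, invalid

α = atan 0.8 = 38.66°;  2α = 77.32°
edge 1: e_1 = (-3.97, -0.71);  n_1 = (-0.1760, +0.9844)
edge 2: e_2 = (-1.40, -3.19);  n_2 = (-0.9157, +0.4019)
∠(n_1, n_2) = 56.17°
δ = |180° − 56.17°| = 123.83°
123.83° > 2α = 77.32°  →  invalid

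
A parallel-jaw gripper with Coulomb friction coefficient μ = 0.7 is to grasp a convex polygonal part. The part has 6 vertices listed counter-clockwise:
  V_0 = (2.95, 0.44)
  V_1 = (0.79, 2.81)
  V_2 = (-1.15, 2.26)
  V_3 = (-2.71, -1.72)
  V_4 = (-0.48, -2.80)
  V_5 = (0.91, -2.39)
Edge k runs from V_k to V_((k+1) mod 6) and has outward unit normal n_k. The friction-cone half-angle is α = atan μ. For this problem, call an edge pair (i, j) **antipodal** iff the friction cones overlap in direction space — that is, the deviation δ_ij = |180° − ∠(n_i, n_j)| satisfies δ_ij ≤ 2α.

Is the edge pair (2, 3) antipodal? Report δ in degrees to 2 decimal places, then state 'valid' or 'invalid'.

δ = 94.44°, invalid

α = atan 0.7 = 34.99°;  2α = 69.98°
edge 2: e_2 = (-1.56, -3.98);  n_2 = (-0.9310, +0.3649)
edge 3: e_3 = (+2.23, -1.08);  n_3 = (-0.4359, -0.9000)
∠(n_2, n_3) = 85.56°
δ = |180° − 85.56°| = 94.44°
94.44° > 2α = 69.98°  →  invalid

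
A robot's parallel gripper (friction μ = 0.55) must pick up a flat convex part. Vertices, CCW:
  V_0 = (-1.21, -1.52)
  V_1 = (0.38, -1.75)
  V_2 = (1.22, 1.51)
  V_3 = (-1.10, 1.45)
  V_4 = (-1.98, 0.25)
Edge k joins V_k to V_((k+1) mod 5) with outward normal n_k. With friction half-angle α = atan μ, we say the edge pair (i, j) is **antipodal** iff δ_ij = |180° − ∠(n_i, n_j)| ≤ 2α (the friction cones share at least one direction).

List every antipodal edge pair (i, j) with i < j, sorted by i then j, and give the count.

count = 3; pairs: (0,2), (1,3), (1,4)

α = atan 0.55 = 28.81°;  2α = 57.62°
n_0 = (-0.1432, -0.9897)
n_1 = (+0.9684, -0.2495)
n_2 = (-0.0259, +0.9997)
n_3 = (-0.8064, +0.5914)
n_4 = (-0.9170, -0.3989)
  (0,1): δ = 96.22°  ·
  (0,2): δ = 9.71°  ✓
  (0,3): δ = 61.98°  ·
  (0,4): δ = 121.74°  ·
  (1,2): δ = 74.07°  ·
  (1,3): δ = 21.80°  ✓
  (1,4): δ = 37.96°  ✓
  (2,3): δ = 127.74°  ·
  (2,4): δ = 67.97°  ·
  (3,4): δ = 120.24°  ·
antipodal pairs: 3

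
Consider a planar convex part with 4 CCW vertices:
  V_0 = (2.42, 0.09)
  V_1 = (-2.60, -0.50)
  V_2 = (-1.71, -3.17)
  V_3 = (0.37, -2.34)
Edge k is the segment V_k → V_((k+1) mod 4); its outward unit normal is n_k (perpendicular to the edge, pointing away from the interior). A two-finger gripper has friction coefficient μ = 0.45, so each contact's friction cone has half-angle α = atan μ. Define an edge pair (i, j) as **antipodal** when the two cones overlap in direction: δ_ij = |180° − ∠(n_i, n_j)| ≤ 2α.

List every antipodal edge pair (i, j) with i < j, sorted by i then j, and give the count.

α = atan 0.45 = 24.23°;  2α = 48.46°
n_0 = (-0.1167, +0.9932)
n_1 = (-0.9487, -0.3162)
n_2 = (+0.3706, -0.9288)
n_3 = (+0.7643, -0.6448)
  (0,1): δ = 78.27°  ·
  (0,2): δ = 15.05°  ✓
  (0,3): δ = 43.15°  ✓
  (1,2): δ = 86.68°  ·
  (1,3): δ = 58.59°  ·
  (2,3): δ = 151.91°  ·
antipodal pairs: 2

count = 2; pairs: (0,2), (0,3)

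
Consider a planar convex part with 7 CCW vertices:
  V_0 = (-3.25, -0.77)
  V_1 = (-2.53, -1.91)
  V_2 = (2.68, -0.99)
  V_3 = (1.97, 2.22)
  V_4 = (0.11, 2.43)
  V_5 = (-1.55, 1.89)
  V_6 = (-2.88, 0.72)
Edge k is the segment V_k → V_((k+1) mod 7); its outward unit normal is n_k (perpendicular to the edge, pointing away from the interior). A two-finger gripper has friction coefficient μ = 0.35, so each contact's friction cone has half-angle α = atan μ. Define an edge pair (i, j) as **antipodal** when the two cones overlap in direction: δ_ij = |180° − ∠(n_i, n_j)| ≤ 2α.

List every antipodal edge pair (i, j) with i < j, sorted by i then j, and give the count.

α = atan 0.35 = 19.29°;  2α = 38.58°
n_0 = (-0.8455, -0.5340)
n_1 = (+0.1739, -0.9848)
n_2 = (+0.9764, +0.2160)
n_3 = (+0.1122, +0.9937)
n_4 = (-0.3093, +0.9509)
n_5 = (-0.6605, +0.7508)
n_6 = (-0.9705, +0.2410)
  (0,1): δ = 112.26°  ·
  (0,2): δ = 19.80°  ✓
  (0,3): δ = 51.28°  ·
  (0,4): δ = 75.74°  ·
  (0,5): δ = 99.06°  ·
  (0,6): δ = 133.78°  ·
  (1,2): δ = 87.54°  ·
  (1,3): δ = 16.46°  ✓
  (1,4): δ = 8.01°  ✓
  (1,5): δ = 31.32°  ✓
  (1,6): δ = 66.04°  ·
  (2,3): δ = 108.91°  ·
  (2,4): δ = 84.45°  ·
  (2,5): δ = 61.13°  ·
  (2,6): δ = 26.42°  ✓
  (3,4): δ = 155.54°  ·
  (3,5): δ = 132.22°  ·
  (3,6): δ = 97.50°  ·
  (4,5): δ = 156.68°  ·
  (4,6): δ = 121.97°  ·
  (5,6): δ = 145.28°  ·
antipodal pairs: 5

count = 5; pairs: (0,2), (1,3), (1,4), (1,5), (2,6)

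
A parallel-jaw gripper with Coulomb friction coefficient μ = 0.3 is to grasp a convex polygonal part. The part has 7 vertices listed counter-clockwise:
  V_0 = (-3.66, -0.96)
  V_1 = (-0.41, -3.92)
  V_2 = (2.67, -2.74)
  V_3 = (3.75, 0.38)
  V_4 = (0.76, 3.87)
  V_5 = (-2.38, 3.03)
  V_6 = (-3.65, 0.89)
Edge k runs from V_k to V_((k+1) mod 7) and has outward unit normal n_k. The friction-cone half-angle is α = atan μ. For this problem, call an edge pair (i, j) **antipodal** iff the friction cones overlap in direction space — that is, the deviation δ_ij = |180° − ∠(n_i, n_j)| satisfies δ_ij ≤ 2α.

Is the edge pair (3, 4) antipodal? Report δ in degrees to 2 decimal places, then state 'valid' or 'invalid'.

α = atan 0.3 = 16.70°;  2α = 33.40°
edge 3: e_3 = (-2.99, +3.49);  n_3 = (+0.7594, +0.6506)
edge 4: e_4 = (-3.14, -0.84);  n_4 = (-0.2584, +0.9660)
∠(n_3, n_4) = 64.39°
δ = |180° − 64.39°| = 115.61°
115.61° > 2α = 33.40°  →  invalid

δ = 115.61°, invalid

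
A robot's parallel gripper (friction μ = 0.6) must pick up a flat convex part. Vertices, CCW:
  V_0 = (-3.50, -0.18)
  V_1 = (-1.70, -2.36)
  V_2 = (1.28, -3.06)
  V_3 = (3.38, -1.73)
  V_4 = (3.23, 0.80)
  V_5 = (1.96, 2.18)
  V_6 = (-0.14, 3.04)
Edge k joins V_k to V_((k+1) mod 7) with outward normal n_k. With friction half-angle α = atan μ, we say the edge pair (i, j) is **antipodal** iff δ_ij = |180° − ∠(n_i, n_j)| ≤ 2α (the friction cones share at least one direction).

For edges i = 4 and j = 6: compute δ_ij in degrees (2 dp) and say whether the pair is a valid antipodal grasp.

δ = 88.84°, invalid

α = atan 0.6 = 30.96°;  2α = 61.93°
edge 4: e_4 = (-1.27, +1.38);  n_4 = (+0.7358, +0.6772)
edge 6: e_6 = (-3.36, -3.22);  n_6 = (-0.6919, +0.7220)
∠(n_4, n_6) = 91.16°
δ = |180° − 91.16°| = 88.84°
88.84° > 2α = 61.93°  →  invalid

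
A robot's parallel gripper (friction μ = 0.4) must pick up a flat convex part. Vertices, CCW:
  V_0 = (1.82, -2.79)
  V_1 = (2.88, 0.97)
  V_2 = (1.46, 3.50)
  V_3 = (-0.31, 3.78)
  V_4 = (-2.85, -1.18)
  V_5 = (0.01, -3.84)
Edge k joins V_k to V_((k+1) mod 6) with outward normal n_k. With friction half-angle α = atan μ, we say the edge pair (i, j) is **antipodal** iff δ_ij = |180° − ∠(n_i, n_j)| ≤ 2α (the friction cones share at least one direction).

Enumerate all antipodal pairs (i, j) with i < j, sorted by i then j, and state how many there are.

count = 5; pairs: (0,3), (1,4), (2,4), (2,5), (3,5)

α = atan 0.4 = 21.80°;  2α = 43.60°
n_0 = (+0.9625, -0.2713)
n_1 = (+0.8720, +0.4894)
n_2 = (+0.1562, +0.9877)
n_3 = (-0.8901, +0.4558)
n_4 = (-0.6810, -0.7322)
n_5 = (+0.5018, -0.8650)
  (0,1): δ = 134.95°  ·
  (0,2): δ = 83.25°  ·
  (0,3): δ = 11.37°  ✓
  (0,4): δ = 62.82°  ·
  (0,5): δ = 135.86°  ·
  (1,2): δ = 128.29°  ·
  (1,3): δ = 56.42°  ·
  (1,4): δ = 17.77°  ✓
  (1,5): δ = 90.81°  ·
  (2,3): δ = 108.13°  ·
  (2,4): δ = 33.94°  ✓
  (2,5): δ = 39.11°  ✓
  (3,4): δ = 105.81°  ·
  (3,5): δ = 32.76°  ✓
  (4,5): δ = 106.96°  ·
antipodal pairs: 5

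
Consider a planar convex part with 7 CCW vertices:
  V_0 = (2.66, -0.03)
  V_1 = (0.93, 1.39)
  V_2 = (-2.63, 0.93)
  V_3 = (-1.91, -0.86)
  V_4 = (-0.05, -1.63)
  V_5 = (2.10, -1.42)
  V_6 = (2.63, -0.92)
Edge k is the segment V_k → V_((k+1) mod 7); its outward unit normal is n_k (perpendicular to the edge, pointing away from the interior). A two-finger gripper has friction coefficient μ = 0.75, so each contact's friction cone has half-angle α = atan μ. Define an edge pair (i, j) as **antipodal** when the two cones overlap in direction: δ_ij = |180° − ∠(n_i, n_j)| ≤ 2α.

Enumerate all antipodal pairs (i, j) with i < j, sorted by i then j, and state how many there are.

α = atan 0.75 = 36.87°;  2α = 73.74°
n_0 = (+0.6345, +0.7730)
n_1 = (-0.1281, +0.9918)
n_2 = (-0.9278, -0.3732)
n_3 = (-0.3825, -0.9240)
n_4 = (+0.0972, -0.9953)
n_5 = (+0.6862, -0.7274)
n_6 = (+0.9994, -0.0337)
  (0,1): δ = 133.26°  ·
  (0,2): δ = 28.71°  ✓
  (0,3): δ = 16.89°  ✓
  (0,4): δ = 44.96°  ✓
  (0,5): δ = 82.71°  ·
  (0,6): δ = 127.45°  ·
  (1,2): δ = 75.45°  ·
  (1,3): δ = 29.85°  ✓
  (1,4): δ = 1.78°  ✓
  (1,5): δ = 35.97°  ✓
  (1,6): δ = 80.71°  ·
  (2,3): δ = 134.40°  ·
  (2,4): δ = 106.33°  ·
  (2,5): δ = 68.58°  ✓
  (2,6): δ = 23.84°  ✓
  (3,4): δ = 151.93°  ·
  (3,5): δ = 114.18°  ·
  (3,6): δ = 69.44°  ✓
  (4,5): δ = 142.25°  ·
  (4,6): δ = 97.51°  ·
  (5,6): δ = 135.26°  ·
antipodal pairs: 9

count = 9; pairs: (0,2), (0,3), (0,4), (1,3), (1,4), (1,5), (2,5), (2,6), (3,6)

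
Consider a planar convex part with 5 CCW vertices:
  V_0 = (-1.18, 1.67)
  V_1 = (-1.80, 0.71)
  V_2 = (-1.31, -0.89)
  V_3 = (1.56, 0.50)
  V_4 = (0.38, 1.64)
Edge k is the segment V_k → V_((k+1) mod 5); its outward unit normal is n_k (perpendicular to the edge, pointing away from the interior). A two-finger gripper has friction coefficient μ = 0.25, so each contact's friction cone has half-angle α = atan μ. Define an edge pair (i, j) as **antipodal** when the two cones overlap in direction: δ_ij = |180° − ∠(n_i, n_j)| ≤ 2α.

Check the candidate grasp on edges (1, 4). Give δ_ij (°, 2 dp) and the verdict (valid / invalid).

δ = 71.87°, invalid

α = atan 0.25 = 14.04°;  2α = 28.07°
edge 1: e_1 = (+0.49, -1.60);  n_1 = (-0.9562, -0.2928)
edge 4: e_4 = (-1.56, +0.03);  n_4 = (+0.0192, +0.9998)
∠(n_1, n_4) = 108.13°
δ = |180° − 108.13°| = 71.87°
71.87° > 2α = 28.07°  →  invalid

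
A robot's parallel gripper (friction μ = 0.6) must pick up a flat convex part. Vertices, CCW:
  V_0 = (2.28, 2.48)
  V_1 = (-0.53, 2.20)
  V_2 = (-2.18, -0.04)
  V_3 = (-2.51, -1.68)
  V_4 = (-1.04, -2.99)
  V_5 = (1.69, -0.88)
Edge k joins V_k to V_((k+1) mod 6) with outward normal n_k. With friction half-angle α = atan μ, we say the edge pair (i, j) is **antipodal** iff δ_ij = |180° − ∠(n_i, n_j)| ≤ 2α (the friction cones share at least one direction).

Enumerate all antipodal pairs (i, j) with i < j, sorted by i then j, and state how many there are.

count = 7; pairs: (0,3), (0,4), (1,4), (1,5), (2,4), (2,5), (3,5)

α = atan 0.6 = 30.96°;  2α = 61.93°
n_0 = (-0.0992, +0.9951)
n_1 = (-0.8051, +0.5931)
n_2 = (-0.9804, +0.1973)
n_3 = (-0.6653, -0.7466)
n_4 = (+0.6115, -0.7912)
n_5 = (+0.9849, -0.1729)
  (0,1): δ = 132.07°  ·
  (0,2): δ = 107.07°  ·
  (0,3): δ = 47.40°  ✓
  (0,4): δ = 32.01°  ✓
  (0,5): δ = 74.35°  ·
  (1,2): δ = 155.00°  ·
  (1,3): δ = 95.33°  ·
  (1,4): δ = 15.92°  ✓
  (1,5): δ = 26.42°  ✓
  (2,3): δ = 120.33°  ·
  (2,4): δ = 40.92°  ✓
  (2,5): δ = 1.42°  ✓
  (3,4): δ = 100.59°  ·
  (3,5): δ = 58.25°  ✓
  (4,5): δ = 137.66°  ·
antipodal pairs: 7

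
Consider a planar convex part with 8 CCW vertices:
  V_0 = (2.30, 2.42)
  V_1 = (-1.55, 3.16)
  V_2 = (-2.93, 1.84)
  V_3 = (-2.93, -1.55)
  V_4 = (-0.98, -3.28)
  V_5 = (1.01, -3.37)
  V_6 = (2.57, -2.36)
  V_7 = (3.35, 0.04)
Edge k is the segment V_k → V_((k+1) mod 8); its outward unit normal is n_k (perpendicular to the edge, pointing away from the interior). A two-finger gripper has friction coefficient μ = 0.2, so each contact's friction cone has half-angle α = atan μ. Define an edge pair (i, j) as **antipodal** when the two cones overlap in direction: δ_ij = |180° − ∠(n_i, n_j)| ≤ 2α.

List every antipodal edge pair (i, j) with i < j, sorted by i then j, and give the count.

α = atan 0.2 = 11.31°;  2α = 22.62°
n_0 = (+0.1888, +0.9820)
n_1 = (-0.6912, +0.7226)
n_2 = (-1.0000, -0.0000)
n_3 = (-0.6636, -0.7480)
n_4 = (-0.0452, -0.9990)
n_5 = (+0.5435, -0.8394)
n_6 = (+0.9510, -0.3091)
n_7 = (+0.9149, +0.4036)
  (0,1): δ = 125.39°  ·
  (0,2): δ = 79.12°  ·
  (0,3): δ = 30.70°  ·
  (0,4): δ = 8.29°  ✓
  (0,5): δ = 43.80°  ·
  (0,6): δ = 82.88°  ·
  (0,7): δ = 124.69°  ·
  (1,2): δ = 133.73°  ·
  (1,3): δ = 85.31°  ·
  (1,4): δ = 46.32°  ·
  (1,5): δ = 10.81°  ✓
  (1,6): δ = 28.27°  ·
  (1,7): δ = 70.08°  ·
  (2,3): δ = 131.58°  ·
  (2,4): δ = 92.59°  ·
  (2,5): δ = 57.08°  ·
  (2,6): δ = 18.00°  ✓
  (2,7): δ = 23.81°  ·
  (3,4): δ = 141.01°  ·
  (3,5): δ = 105.50°  ·
  (3,6): δ = 66.43°  ·
  (3,7): δ = 24.62°  ·
  (4,5): δ = 144.49°  ·
  (4,6): δ = 105.41°  ·
  (4,7): δ = 63.60°  ·
  (5,6): δ = 140.92°  ·
  (5,7): δ = 99.11°  ·
  (6,7): δ = 138.19°  ·
antipodal pairs: 3

count = 3; pairs: (0,4), (1,5), (2,6)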